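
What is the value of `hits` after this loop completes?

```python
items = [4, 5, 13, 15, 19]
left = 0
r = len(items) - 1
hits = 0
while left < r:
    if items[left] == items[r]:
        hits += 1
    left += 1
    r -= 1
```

Count matching pairs from ends
`hits` takes the values: 0

Answer: 0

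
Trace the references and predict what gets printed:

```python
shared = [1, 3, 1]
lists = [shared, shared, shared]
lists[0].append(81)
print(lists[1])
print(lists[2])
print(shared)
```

Key concept: list of same reference.
Step by step:
`shared = [1, 3, 1]` → shared = [1, 3, 1]
`lists = [shared, shared, shared]` → lists = [[1, 3, 1], [1, 3, 1], [1, 3, 1]]
`lists[0].append(81)` → shared = [1, 3, 1, 81]; lists = [[1, 3, 1, 81], [1, 3, 1, 81], [1, 3, 1, 81]]
`print(lists[1])` → prints [1, 3, 1, 81]
`print(lists[2])` → prints [1, 3, 1, 81]
`print(shared)` → prints [1, 3, 1, 81]

Answer:
[1, 3, 1, 81]
[1, 3, 1, 81]
[1, 3, 1, 81]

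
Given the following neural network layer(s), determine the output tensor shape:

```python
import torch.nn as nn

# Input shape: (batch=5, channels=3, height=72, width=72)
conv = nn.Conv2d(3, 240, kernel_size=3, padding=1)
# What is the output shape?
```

Input: (5, 3, 72, 72) -> Output: (5, 240, 72, 72)

Answer: (5, 240, 72, 72)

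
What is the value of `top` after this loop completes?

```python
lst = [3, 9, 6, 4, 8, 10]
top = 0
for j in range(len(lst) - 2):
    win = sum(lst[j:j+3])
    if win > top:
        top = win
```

Max sum of 3-element window in [3, 9, 6, 4, 8, 10]
`top` takes the values: 0 → 18 → 19 → 22

Answer: 22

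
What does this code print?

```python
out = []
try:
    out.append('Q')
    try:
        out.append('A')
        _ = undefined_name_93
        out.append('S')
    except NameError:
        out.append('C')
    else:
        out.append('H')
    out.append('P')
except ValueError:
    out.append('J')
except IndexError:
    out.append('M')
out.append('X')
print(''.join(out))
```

Execution trace: 'Q' (try body) → 'A' (inner try body) → 'C' (inner except NameError) → 'P' (try body, no exception) → 'X' (after the try/except). Output: QACPX

Answer: QACPX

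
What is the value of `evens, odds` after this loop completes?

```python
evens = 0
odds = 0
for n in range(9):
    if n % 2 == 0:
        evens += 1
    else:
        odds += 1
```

Count evens and odds in range(9)
`evens, odds` takes the values: (0, 0) → (1, 0) → (1, 1) → (2, 1) → (2, 2) → (3, 2) → (3, 3) → (4, 3) → (4, 4) → (5, 4)

Answer: 5, 4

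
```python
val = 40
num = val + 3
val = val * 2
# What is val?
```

Trace:
`val = 40` → val = 40
`num = val + 3` → num = 43
`val = val * 2` → val = 80
So val = 80

Answer: 80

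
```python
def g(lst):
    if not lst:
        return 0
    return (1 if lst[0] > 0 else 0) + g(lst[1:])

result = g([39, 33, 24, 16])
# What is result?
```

Count of positive elements in [39, 33, 24, 16] = 4

Answer: 4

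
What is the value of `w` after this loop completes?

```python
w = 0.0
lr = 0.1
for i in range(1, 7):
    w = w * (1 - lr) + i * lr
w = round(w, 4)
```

Moving average with lr=0.1
`w` takes the values: 0.0 → 0.1 → 0.29 → 0.561 → 0.9049 → 1.31441 → 1.782969 → 1.783

Answer: 1.783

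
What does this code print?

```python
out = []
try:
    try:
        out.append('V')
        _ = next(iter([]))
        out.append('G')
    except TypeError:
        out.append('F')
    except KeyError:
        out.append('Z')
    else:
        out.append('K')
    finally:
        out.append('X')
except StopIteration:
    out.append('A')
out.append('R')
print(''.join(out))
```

Execution trace: 'V' (try body) → 'X' (finally) → 'A' (outer except StopIteration) → 'R' (after the try/except). Output: VXAR

Answer: VXAR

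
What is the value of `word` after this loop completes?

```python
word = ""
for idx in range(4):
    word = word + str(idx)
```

Concatenate digits 0 to 3
`word` takes the values: "" → "0" → "01" → "012" → "0123"

Answer: "0123"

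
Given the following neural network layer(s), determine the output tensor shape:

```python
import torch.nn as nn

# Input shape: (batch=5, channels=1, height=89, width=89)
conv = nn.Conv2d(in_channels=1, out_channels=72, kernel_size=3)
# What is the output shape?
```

Input: (5, 1, 89, 89) -> Output: (5, 72, 87, 87)

Answer: (5, 72, 87, 87)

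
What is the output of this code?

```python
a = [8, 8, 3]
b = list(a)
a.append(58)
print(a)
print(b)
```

Key concept: list() constructor creates copy.
Step by step:
`a = [8, 8, 3]` → a = [8, 8, 3]
`b = list(a)` → b = [8, 8, 3]
`a.append(58)` → a = [8, 8, 3, 58]
`print(a)` → prints [8, 8, 3, 58]
`print(b)` → prints [8, 8, 3]

Answer:
[8, 8, 3, 58]
[8, 8, 3]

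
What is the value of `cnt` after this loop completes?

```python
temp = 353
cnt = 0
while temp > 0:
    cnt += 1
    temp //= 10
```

Count digits by repeated division by 10
`cnt` takes the values: 0 → 1 → 2 → 3

Answer: 3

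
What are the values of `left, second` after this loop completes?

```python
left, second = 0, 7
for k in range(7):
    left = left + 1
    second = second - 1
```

left goes 0→7, second goes 7→0
`left, second` takes the values: (0, 7) → (1, 7) → (1, 6) → (2, 6) → (2, 5) → (3, 5) → (3, 4) → (4, 4) → (4, 3) → (5, 3) → (5, 2) → (6, 2) → (6, 1) → (7, 1) → (7, 0)

Answer: 7, 0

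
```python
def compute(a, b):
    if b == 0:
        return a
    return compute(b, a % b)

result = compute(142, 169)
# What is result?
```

compute(142, 169) -> compute(169, 142) -> compute(142, 27) -> compute(27, 7) -> compute(7, 6) -> compute(6, 1) -> compute(1, 0) -> 1

Answer: 1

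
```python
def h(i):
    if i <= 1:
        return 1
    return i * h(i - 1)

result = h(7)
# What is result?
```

h(7) = 7 * 6 * 5 * 4 * 3 * 2 * 1 = 5040

Answer: 5040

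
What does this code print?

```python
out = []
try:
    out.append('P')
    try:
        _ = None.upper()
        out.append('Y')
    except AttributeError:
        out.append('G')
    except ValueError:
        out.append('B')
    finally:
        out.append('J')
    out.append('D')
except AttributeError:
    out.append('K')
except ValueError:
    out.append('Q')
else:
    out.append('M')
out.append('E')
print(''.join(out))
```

Execution trace: 'P' (try body) → 'G' (inner except AttributeError) → 'J' (inner finally) → 'D' (try body, no exception) → 'M' (else) → 'E' (after the try/except). Output: PGJDME

Answer: PGJDME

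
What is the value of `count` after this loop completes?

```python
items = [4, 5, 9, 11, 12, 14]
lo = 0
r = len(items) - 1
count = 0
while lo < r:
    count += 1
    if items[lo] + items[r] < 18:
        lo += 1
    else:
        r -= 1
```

Steps to find pair summing to 18
`count` takes the values: 0 → 1 → 2 → 3 → 4 → 5

Answer: 5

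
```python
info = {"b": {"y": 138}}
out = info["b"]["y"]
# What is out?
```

Trace:
`info = {"b": {"y": 138}}` → info = {'b': {'y': 138}}
`out = info["b"]["y"]` → out = 138
So out = 138

Answer: 138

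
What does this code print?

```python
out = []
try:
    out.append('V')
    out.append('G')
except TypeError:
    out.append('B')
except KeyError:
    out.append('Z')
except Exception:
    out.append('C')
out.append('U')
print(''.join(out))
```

Execution trace: 'V' (try body) → 'G' (try body, no exception) → 'U' (after the try/except). Output: VGU

Answer: VGU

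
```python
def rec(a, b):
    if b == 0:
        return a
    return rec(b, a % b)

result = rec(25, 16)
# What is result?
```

rec(25, 16) -> rec(16, 9) -> rec(9, 7) -> rec(7, 2) -> rec(2, 1) -> rec(1, 0) -> 1

Answer: 1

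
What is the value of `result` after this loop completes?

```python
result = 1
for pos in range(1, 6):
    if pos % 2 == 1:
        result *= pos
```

Product of odd numbers 1 to 5
`result` takes the values: 1 → 3 → 15

Answer: 15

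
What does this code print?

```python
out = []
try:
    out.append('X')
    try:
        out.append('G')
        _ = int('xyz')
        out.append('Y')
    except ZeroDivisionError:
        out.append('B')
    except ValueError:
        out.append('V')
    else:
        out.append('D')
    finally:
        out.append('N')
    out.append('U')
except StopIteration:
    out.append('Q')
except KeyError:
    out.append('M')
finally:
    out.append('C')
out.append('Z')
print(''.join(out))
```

Execution trace: 'X' (try body) → 'G' (inner try body) → 'V' (inner except ValueError) → 'N' (inner finally) → 'U' (try body, no exception) → 'C' (finally) → 'Z' (after the try/except). Output: XGVNUCZ

Answer: XGVNUCZ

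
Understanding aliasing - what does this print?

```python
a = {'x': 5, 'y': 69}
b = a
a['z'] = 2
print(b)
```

Key concept: dict aliasing.
Step by step:
`a = {'x': 5, 'y': 69}` → a = {'x': 5, 'y': 69}
`b = a` → b = {'x': 5, 'y': 69} (same object as a)
`a['z'] = 2` → a = {'x': 5, 'y': 69, 'z': 2} (same object as b); b = {'x': 5, 'y': 69, 'z': 2} (same object as a)
`print(b)` → prints {'x': 5, 'y': 69, 'z': 2}

Answer: {'x': 5, 'y': 69, 'z': 2}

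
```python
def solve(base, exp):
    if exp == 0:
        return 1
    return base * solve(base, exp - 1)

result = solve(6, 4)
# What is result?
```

solve(6, 4) = 6 * 6 * 6 * 6 = 1296

Answer: 1296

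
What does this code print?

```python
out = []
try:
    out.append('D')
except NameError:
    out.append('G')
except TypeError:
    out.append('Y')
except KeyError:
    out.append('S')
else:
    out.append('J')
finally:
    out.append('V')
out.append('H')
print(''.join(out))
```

Execution trace: 'D' (try body, no exception) → 'J' (else) → 'V' (finally) → 'H' (after the try/except). Output: DJVH

Answer: DJVH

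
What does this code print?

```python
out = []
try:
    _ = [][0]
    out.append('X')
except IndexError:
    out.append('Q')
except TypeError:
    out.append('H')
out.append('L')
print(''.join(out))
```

Execution trace: 'Q' (except IndexError) → 'L' (after the try/except). Output: QL

Answer: QL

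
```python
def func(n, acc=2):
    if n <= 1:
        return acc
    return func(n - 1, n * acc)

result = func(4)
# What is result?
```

Accumulator trace (n, acc): (4, 2) -> (3, 8) -> (2, 24) -> (1, 48) -> return 48

Answer: 48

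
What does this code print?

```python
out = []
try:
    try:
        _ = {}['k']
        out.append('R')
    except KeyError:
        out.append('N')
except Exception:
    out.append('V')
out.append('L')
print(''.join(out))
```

Execution trace: 'N' (inner except KeyError) → 'L' (after the try/except). Output: NL

Answer: NL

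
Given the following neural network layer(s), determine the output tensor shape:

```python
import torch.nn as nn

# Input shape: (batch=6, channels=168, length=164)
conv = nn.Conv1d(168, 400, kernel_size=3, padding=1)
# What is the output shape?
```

Input: (6, 168, 164) -> Output: (6, 400, 164)

Answer: (6, 400, 164)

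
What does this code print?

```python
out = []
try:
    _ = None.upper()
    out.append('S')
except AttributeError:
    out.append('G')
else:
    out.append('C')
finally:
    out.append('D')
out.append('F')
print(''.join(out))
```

Execution trace: 'G' (except AttributeError) → 'D' (finally) → 'F' (after the try/except). Output: GDF

Answer: GDF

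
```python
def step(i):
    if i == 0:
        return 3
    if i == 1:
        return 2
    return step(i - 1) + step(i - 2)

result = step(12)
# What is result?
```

Build up from base cases: step(0)=3, step(1)=2, step(2)=5, step(3)=7, step(4)=12, step(5)=19, step(6)=31, ..., step(12)=555

Answer: 555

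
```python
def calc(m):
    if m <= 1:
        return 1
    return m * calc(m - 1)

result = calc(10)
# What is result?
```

calc(10) = 10 * 9 * 8 * 7 * 6 * 5 * 4 * 3 * 2 * 1 = 3628800

Answer: 3628800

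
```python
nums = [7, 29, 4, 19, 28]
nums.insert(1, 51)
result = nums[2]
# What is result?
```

Trace:
`nums = [7, 29, 4, 19, 28]` → nums = [7, 29, 4, 19, 28]
`nums.insert(1, 51)` → nums = [7, 51, 29, 4, 19, 28]
`result = nums[2]` → result = 29
So result = 29

Answer: 29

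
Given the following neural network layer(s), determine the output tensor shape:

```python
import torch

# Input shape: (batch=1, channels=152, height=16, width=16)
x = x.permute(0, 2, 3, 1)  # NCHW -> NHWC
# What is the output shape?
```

Input: (1, 152, 16, 16) -> Output: (1, 16, 16, 152)

Answer: (1, 16, 16, 152)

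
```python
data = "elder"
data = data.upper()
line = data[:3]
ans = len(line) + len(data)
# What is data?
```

Trace:
`data = "elder"` → data = 'elder'
`data = data.upper()` → data = 'ELDER'
`line = data[:3]` → line = 'ELD'
`ans = len(line) + len(data)` → ans = 8
So data = 'ELDER'

Answer: 'ELDER'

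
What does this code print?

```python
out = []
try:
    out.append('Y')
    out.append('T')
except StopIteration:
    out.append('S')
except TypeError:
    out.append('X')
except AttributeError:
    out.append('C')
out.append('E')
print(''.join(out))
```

Execution trace: 'Y' (try body) → 'T' (try body, no exception) → 'E' (after the try/except). Output: YTE

Answer: YTE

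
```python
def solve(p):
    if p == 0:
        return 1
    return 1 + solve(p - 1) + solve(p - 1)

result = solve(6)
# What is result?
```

solve(p) = 1 + 2·solve(p-1), solve(0)=1. Closed form: (1+1)·2^6 - 1 = 127.

Answer: 127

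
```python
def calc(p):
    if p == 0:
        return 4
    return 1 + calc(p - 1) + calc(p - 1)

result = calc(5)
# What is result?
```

calc(p) = 1 + 2·calc(p-1), calc(0)=4. Closed form: (4+1)·2^5 - 1 = 159.

Answer: 159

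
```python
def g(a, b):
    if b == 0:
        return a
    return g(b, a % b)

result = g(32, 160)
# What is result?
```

g(32, 160) -> g(160, 32) -> g(32, 0) -> 32

Answer: 32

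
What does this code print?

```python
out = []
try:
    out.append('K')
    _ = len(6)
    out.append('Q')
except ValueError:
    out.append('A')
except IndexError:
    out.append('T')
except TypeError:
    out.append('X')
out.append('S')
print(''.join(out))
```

Execution trace: 'K' (try body) → 'X' (except TypeError) → 'S' (after the try/except). Output: KXS

Answer: KXS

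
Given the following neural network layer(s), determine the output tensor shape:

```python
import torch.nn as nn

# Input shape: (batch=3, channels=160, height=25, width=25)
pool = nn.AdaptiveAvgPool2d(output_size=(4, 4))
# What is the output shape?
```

Input: (3, 160, 25, 25) -> Output: (3, 160, 4, 4)

Answer: (3, 160, 4, 4)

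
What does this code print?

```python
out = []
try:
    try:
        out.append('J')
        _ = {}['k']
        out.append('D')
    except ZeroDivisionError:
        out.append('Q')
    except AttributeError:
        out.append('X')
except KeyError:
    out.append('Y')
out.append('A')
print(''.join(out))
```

Execution trace: 'J' (inner try body) → 'Y' (outer except KeyError) → 'A' (after the try/except). Output: JYA

Answer: JYA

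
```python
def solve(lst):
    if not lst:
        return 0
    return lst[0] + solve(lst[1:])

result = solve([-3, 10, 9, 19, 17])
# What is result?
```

(-3) + 10 + 9 + 19 + 17 + 0 = 52

Answer: 52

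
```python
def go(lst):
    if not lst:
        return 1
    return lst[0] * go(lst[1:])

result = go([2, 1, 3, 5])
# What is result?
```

Product over [2, 1, 3, 5] = 2 * 1 * 3 * 5 = 30

Answer: 30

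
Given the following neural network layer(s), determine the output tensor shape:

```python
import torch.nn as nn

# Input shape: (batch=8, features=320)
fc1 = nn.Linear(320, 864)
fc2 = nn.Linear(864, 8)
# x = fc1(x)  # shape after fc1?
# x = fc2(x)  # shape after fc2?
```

Input: (8, 320) -> after fc1: (8, 864) -> Output: (8, 8)

Answer: (8, 8)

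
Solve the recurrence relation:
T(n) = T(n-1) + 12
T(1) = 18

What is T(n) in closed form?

Unrolling: T(n) = T(1) + 12·(n-1) = 18 + 12(n-1) = 12n + 6.

Answer: T(n) = 12n + 6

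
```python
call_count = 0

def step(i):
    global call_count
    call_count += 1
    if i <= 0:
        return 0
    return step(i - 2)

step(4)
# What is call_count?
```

Linear recursion stepping by 2: 3 calls from i=4 down to ≤0.

Answer: 3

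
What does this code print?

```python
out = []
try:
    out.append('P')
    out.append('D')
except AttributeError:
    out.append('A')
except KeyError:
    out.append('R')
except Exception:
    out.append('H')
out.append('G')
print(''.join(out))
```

Execution trace: 'P' (try body) → 'D' (try body, no exception) → 'G' (after the try/except). Output: PDG

Answer: PDG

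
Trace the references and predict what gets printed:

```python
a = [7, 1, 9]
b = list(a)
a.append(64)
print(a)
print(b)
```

Key concept: list() constructor creates copy.
Step by step:
`a = [7, 1, 9]` → a = [7, 1, 9]
`b = list(a)` → b = [7, 1, 9]
`a.append(64)` → a = [7, 1, 9, 64]
`print(a)` → prints [7, 1, 9, 64]
`print(b)` → prints [7, 1, 9]

Answer:
[7, 1, 9, 64]
[7, 1, 9]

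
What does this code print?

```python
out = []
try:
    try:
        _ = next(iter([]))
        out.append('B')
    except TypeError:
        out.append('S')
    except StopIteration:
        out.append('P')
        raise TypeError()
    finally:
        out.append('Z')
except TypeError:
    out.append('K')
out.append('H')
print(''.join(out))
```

Execution trace: 'P' (inner except StopIteration) → 'Z' (inner finally) → 'K' (outer except TypeError) → 'H' (after the try/except). Output: PZKH

Answer: PZKH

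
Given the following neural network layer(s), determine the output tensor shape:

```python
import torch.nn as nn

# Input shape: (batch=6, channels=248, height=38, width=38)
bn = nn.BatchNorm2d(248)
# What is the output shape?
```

Input: (6, 248, 38, 38) -> Output: (6, 248, 38, 38)

Answer: (6, 248, 38, 38)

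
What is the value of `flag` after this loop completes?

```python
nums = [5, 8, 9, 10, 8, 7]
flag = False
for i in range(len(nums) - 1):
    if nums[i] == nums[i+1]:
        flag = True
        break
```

Check consecutive duplicates in [5, 8, 9, 10, 8, 7]
`flag` takes the values: False

Answer: False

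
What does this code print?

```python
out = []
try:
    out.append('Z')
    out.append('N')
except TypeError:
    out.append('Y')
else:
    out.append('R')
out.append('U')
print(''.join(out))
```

Execution trace: 'Z' (try body) → 'N' (try body, no exception) → 'R' (else) → 'U' (after the try/except). Output: ZNRU

Answer: ZNRU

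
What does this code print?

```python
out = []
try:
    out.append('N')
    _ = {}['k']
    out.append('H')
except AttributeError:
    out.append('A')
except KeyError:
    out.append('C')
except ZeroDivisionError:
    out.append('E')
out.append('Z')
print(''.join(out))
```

Execution trace: 'N' (try body) → 'C' (except KeyError) → 'Z' (after the try/except). Output: NCZ

Answer: NCZ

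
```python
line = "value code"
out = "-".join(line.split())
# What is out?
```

Trace:
`line = "value code"` → line = 'value code'
`out = "-".join(line.split())` → out = 'value-code'
So out = 'value-code'

Answer: 'value-code'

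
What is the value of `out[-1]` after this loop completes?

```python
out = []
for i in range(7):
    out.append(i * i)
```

Last element of squares 0 to 6
`out` takes the values: [] → [0] → [0, 1] → [0, 1, 4] → [0, 1, 4, 9] → [0, 1, 4, 9, 16] → [0, 1, 4, 9, 16, 25] → [0, 1, 4, 9, 16, 25, 36]
So `out[-1]` = 36

Answer: 36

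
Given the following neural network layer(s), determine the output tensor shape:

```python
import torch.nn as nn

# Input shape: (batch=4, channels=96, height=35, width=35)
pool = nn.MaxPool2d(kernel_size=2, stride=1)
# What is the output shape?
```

Input: (4, 96, 35, 35) -> Output: (4, 96, 34, 34)

Answer: (4, 96, 34, 34)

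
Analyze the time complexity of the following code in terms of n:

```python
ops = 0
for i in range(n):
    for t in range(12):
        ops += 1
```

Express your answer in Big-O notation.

Each loop level contributes: n × 1. Multiplying the contributions gives O(n).

Answer: O(n)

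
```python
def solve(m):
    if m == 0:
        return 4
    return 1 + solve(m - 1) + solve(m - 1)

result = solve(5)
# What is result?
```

solve(m) = 1 + 2·solve(m-1), solve(0)=4. Closed form: (4+1)·2^5 - 1 = 159.

Answer: 159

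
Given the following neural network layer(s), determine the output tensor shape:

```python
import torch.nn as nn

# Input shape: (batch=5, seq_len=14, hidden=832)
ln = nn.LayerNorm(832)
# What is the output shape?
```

Input: (5, 14, 832) -> Output: (5, 14, 832)

Answer: (5, 14, 832)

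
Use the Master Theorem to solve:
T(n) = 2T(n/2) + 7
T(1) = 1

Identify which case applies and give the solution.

a=2, b=2, f(n)=7. log_2(2) = 1. Since c=0 < 1, Case 1 applies: T(n) = Θ(n^log_b(a)) = O(n).

Answer: O(n) - Case 1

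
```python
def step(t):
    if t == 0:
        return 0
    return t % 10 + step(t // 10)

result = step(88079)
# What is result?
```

Sum of digits of 88079: 9 + 7 + 0 + 8 + 8 = 32

Answer: 32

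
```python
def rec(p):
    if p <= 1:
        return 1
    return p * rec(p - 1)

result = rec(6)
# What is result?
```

rec(6) = 6 * 5 * 4 * 3 * 2 * 1 = 720

Answer: 720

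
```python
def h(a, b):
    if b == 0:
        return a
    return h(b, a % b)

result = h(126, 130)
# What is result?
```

h(126, 130) -> h(130, 126) -> h(126, 4) -> h(4, 2) -> h(2, 0) -> 2

Answer: 2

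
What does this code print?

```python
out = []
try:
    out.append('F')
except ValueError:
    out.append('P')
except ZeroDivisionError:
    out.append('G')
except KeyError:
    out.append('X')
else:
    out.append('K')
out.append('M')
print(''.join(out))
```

Execution trace: 'F' (try body, no exception) → 'K' (else) → 'M' (after the try/except). Output: FKM

Answer: FKM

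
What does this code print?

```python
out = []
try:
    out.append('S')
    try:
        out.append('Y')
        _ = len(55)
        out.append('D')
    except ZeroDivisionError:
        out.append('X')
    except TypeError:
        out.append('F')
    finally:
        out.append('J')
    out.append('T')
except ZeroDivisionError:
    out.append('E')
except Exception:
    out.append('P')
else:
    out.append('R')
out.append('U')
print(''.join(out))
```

Execution trace: 'S' (try body) → 'Y' (inner try body) → 'F' (inner except TypeError) → 'J' (inner finally) → 'T' (try body, no exception) → 'R' (else) → 'U' (after the try/except). Output: SYFJTRU

Answer: SYFJTRU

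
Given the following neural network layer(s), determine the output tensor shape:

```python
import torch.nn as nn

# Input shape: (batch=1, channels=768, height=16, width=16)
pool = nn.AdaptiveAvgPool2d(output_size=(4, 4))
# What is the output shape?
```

Input: (1, 768, 16, 16) -> Output: (1, 768, 4, 4)

Answer: (1, 768, 4, 4)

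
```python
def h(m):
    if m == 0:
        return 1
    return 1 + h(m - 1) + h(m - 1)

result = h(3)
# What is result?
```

h(m) = 1 + 2·h(m-1), h(0)=1. Closed form: (1+1)·2^3 - 1 = 15.

Answer: 15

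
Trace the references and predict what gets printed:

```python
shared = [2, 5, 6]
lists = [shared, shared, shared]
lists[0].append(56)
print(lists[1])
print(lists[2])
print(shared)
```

Key concept: list of same reference.
Step by step:
`shared = [2, 5, 6]` → shared = [2, 5, 6]
`lists = [shared, shared, shared]` → lists = [[2, 5, 6], [2, 5, 6], [2, 5, 6]]
`lists[0].append(56)` → shared = [2, 5, 6, 56]; lists = [[2, 5, 6, 56], [2, 5, 6, 56], [2, 5, 6, 56]]
`print(lists[1])` → prints [2, 5, 6, 56]
`print(lists[2])` → prints [2, 5, 6, 56]
`print(shared)` → prints [2, 5, 6, 56]

Answer:
[2, 5, 6, 56]
[2, 5, 6, 56]
[2, 5, 6, 56]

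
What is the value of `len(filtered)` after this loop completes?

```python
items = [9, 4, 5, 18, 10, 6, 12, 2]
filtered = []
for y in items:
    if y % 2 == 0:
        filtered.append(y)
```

Count even numbers in [9, 4, 5, 18, 10, 6, 12, 2]
`filtered` takes the values: [] → [4] → [4, 18] → [4, 18, 10] → [4, 18, 10, 6] → [4, 18, 10, 6, 12] → [4, 18, 10, 6, 12, 2]
So `len(filtered)` = 6

Answer: 6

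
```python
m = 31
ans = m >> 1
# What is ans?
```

Trace:
`m = 31` → m = 31
`ans = m >> 1` → ans = 15
So ans = 15

Answer: 15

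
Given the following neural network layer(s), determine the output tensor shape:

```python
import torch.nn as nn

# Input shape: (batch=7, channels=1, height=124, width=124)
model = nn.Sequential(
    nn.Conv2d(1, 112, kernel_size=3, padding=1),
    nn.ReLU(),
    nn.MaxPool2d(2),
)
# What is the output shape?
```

Input: (7, 1, 124, 124) -> after Conv2d: (7, 112, 124, 124) -> after ReLU: (7, 112, 124, 124) -> Output: (7, 112, 62, 62)

Answer: (7, 112, 62, 62)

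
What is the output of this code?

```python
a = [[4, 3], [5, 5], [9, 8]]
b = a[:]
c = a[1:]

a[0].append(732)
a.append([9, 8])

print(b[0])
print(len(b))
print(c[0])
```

Key concept: slice with nested mutation.
Step by step:
`a = [[4, 3], [5, 5], [9, 8]]` → a = [[4, 3], [5, 5], [9, 8]]
`b = a[:]` → b = [[4, 3], [5, 5], [9, 8]]
`c = a[1:]` → c = [[5, 5], [9, 8]]
`a[0].append(732)` → a = [[4, 3, 732], [5, 5], [9, 8]]; b = [[4, 3, 732], [5, 5], [9, 8]]
`a.append([9, 8])` → a = [[4, 3, 732], [5, 5], [9, 8], [9, 8]]
`print(b[0])` → prints [4, 3, 732]
`print(len(b))` → prints 3
`print(c[0])` → prints [5, 5]

Answer:
[4, 3, 732]
3
[5, 5]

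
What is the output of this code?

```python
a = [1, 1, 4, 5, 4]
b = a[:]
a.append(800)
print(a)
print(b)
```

Key concept: slice [:] creates copy.
Step by step:
`a = [1, 1, 4, 5, 4]` → a = [1, 1, 4, 5, 4]
`b = a[:]` → b = [1, 1, 4, 5, 4]
`a.append(800)` → a = [1, 1, 4, 5, 4, 800]
`print(a)` → prints [1, 1, 4, 5, 4, 800]
`print(b)` → prints [1, 1, 4, 5, 4]

Answer:
[1, 1, 4, 5, 4, 800]
[1, 1, 4, 5, 4]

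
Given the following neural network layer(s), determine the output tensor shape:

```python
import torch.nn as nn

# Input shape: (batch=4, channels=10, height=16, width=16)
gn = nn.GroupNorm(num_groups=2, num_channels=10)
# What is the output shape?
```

Input: (4, 10, 16, 16) -> Output: (4, 10, 16, 16)

Answer: (4, 10, 16, 16)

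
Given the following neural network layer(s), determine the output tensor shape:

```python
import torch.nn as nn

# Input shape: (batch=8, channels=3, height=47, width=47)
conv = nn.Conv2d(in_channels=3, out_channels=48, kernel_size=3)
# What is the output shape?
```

Input: (8, 3, 47, 47) -> Output: (8, 48, 45, 45)

Answer: (8, 48, 45, 45)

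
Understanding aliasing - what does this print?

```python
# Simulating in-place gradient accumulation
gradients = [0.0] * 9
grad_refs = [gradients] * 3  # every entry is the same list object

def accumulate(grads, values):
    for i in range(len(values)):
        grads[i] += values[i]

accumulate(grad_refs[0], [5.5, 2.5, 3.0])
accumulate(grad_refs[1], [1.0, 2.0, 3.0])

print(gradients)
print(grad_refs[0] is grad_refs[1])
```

Key concept: gradient accumulation aliasing.
Step by step:
`gradients = [0.0] * 9` → gradients = [0.0, 0.0, 0.0, 0.0, 0.0, 0.0, 0.0, 0.0, 0.0]
`grad_refs = [gradients] * 3` → grad_refs = [[0.0, 0.0, 0.0, 0.0, 0.0, 0.0, 0.0, 0.0, 0.0], [0.0, 0.0, 0.0, 0.0, 0.0, 0.0, 0.0, 0.0, 0.0], [0.0, 0.0, 0.0, 0.0, 0.0, 0.0, 0.0, 0.0, 0.0]]
`accumulate(grad_refs[0], [5.5, 2.5, 3.0])` → gradients = [5.5, 2.5, 3.0, 0.0, 0.0, 0.0, 0.0, 0.0, 0.0]; grad_refs = [[5.5, 2.5, 3.0, 0.0, 0.0, 0.0, 0.0, 0.0, 0.0], [5.5, 2.5, 3.0, 0.0, 0.0, 0.0, 0.0, 0.0, 0.0], [5.5, 2.5, 3.0, 0.0, 0.0, 0.0, 0.0, 0.0, 0.0]]
`accumulate(grad_refs[1], [1.0, 2.0, 3.0])` → gradients = [6.5, 4.5, 6.0, 0.0, 0.0, 0.0, 0.0, 0.0, 0.0]; grad_refs = [[6.5, 4.5, 6.0, 0.0, 0.0, 0.0, 0.0, 0.0, 0.0], [6.5, 4.5, 6.0, 0.0, 0.0, 0.0, 0.0, 0.0, 0.0], [6.5, 4.5, 6.0, 0.0, 0.0, 0.0, 0.0, 0.0, 0.0]]
`print(gradients)` → prints [6.5, 4.5, 6.0, 0.0, 0.0, 0.0, 0.0, 0.0, 0.0]
`print(grad_refs[0] is grad_refs[1])` → prints True

Answer:
[6.5, 4.5, 6.0, 0.0, 0.0, 0.0, 0.0, 0.0, 0.0]
True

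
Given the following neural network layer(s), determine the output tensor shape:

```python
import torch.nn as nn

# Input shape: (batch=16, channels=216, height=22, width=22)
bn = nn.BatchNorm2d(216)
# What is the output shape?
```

Input: (16, 216, 22, 22) -> Output: (16, 216, 22, 22)

Answer: (16, 216, 22, 22)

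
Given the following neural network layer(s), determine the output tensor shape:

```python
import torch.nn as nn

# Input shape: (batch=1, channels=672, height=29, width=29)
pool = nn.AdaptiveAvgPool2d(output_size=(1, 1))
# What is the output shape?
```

Input: (1, 672, 29, 29) -> Output: (1, 672, 1, 1)

Answer: (1, 672, 1, 1)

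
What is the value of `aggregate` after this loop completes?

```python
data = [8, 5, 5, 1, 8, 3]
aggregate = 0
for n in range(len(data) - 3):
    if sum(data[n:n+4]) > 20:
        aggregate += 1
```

Count windows with sum > 20
`aggregate` takes the values: 0

Answer: 0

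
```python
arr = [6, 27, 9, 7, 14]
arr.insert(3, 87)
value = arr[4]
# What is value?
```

Trace:
`arr = [6, 27, 9, 7, 14]` → arr = [6, 27, 9, 7, 14]
`arr.insert(3, 87)` → arr = [6, 27, 9, 87, 7, 14]
`value = arr[4]` → value = 7
So value = 7

Answer: 7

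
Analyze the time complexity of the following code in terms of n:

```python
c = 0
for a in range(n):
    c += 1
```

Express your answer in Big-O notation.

Each loop level contributes: n. Multiplying the contributions gives O(n).

Answer: O(n)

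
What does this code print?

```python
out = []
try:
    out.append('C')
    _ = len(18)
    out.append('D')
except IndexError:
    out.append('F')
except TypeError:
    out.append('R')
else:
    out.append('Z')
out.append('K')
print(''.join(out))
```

Execution trace: 'C' (try body) → 'R' (except TypeError) → 'K' (after the try/except). Output: CRK

Answer: CRK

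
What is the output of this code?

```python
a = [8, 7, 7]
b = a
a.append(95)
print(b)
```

Key concept: basic list aliasing.
Step by step:
`a = [8, 7, 7]` → a = [8, 7, 7]
`b = a` → b = [8, 7, 7] (same object as a)
`a.append(95)` → a = [8, 7, 7, 95] (same object as b); b = [8, 7, 7, 95] (same object as a)
`print(b)` → prints [8, 7, 7, 95]

Answer: [8, 7, 7, 95]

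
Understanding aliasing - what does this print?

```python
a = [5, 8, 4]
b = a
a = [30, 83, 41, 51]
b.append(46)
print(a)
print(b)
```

Key concept: rebinding vs mutation: a is rebound to a new list, b still points at the original.
Step by step:
`a = [5, 8, 4]` → a = [5, 8, 4]
`b = a` → b = [5, 8, 4] (same object as a)
`a = [30, 83, 41, 51]` → a = [30, 83, 41, 51]
`b.append(46)` → b = [5, 8, 4, 46]
`print(a)` → prints [30, 83, 41, 51]
`print(b)` → prints [5, 8, 4, 46]

Answer:
[30, 83, 41, 51]
[5, 8, 4, 46]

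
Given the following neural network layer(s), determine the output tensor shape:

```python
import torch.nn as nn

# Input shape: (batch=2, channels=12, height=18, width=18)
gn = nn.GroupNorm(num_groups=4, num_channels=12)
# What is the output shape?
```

Input: (2, 12, 18, 18) -> Output: (2, 12, 18, 18)

Answer: (2, 12, 18, 18)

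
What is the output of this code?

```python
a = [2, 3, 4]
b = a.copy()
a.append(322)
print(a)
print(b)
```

Key concept: list.copy() creates independent copy.
Step by step:
`a = [2, 3, 4]` → a = [2, 3, 4]
`b = a.copy()` → b = [2, 3, 4]
`a.append(322)` → a = [2, 3, 4, 322]
`print(a)` → prints [2, 3, 4, 322]
`print(b)` → prints [2, 3, 4]

Answer:
[2, 3, 4, 322]
[2, 3, 4]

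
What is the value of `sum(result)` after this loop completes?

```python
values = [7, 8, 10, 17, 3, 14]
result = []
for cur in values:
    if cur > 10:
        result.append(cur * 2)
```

Sum of doubled values > 10
`result` takes the values: [] → [34] → [34, 28]
So `sum(result)` = 62

Answer: 62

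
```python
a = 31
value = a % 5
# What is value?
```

Trace:
`a = 31` → a = 31
`value = a % 5` → value = 1
So value = 1

Answer: 1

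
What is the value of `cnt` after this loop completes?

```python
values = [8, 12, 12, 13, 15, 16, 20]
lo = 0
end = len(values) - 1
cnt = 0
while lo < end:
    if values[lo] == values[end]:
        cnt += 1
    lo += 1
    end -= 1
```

Count matching pairs from ends
`cnt` takes the values: 0

Answer: 0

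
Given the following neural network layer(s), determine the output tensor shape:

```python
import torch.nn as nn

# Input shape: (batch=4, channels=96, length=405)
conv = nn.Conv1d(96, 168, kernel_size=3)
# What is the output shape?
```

Input: (4, 96, 405) -> Output: (4, 168, 403)

Answer: (4, 168, 403)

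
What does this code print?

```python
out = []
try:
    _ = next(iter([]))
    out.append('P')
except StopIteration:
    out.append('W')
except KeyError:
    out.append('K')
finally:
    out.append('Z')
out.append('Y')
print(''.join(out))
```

Execution trace: 'W' (except StopIteration) → 'Z' (finally) → 'Y' (after the try/except). Output: WZY

Answer: WZY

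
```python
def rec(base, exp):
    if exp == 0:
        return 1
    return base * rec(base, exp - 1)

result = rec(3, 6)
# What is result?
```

rec(3, 6) = 3 * 3 * 3 * 3 * 3 * 3 = 729

Answer: 729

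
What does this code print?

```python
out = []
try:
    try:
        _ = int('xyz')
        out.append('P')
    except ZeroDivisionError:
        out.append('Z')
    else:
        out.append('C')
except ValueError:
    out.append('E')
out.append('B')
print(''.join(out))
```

Execution trace: 'E' (outer except ValueError) → 'B' (after the try/except). Output: EB

Answer: EB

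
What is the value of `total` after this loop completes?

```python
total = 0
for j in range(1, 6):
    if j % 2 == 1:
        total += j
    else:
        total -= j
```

Add odd, subtract even
`total` takes the values: 0 → 1 → -1 → 2 → -2 → 3

Answer: 3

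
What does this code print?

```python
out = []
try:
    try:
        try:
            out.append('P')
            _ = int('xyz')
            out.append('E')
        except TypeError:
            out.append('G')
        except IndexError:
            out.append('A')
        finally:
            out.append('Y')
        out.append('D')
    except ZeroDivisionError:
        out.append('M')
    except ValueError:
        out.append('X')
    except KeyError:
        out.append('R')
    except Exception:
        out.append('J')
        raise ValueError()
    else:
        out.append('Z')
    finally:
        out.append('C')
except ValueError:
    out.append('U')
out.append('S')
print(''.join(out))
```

Execution trace: 'P' (inner try body) → 'Y' (inner finally) → 'X' (except ValueError) → 'C' (finally) → 'S' (after the try/except). Output: PYXCS

Answer: PYXCS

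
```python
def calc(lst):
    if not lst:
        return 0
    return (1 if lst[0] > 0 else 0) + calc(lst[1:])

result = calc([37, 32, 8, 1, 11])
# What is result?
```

Count of positive elements in [37, 32, 8, 1, 11] = 5

Answer: 5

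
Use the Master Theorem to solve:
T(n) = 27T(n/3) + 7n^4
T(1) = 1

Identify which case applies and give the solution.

a=27, b=3, f(n)=7n^4. log_3(27) = 3. Since c=4 > 3 and the regularity condition holds (27(n/3)^4 = (27/3^4)n^4 with 27/3^4 < 1), Case 3 applies: T(n) = Θ(f(n)) = O(n^4).

Answer: O(n^4) - Case 3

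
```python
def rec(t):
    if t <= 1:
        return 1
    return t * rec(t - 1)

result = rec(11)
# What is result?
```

rec(11) = 11 * 10 * 9 * 8 * 7 * 6 * 5 * 4 * 3 * 2 * 1 = 39916800

Answer: 39916800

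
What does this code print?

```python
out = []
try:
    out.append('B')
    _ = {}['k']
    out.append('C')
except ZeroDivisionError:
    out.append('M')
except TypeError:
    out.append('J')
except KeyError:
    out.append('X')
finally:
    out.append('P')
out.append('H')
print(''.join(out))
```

Execution trace: 'B' (try body) → 'X' (except KeyError) → 'P' (finally) → 'H' (after the try/except). Output: BXPH

Answer: BXPH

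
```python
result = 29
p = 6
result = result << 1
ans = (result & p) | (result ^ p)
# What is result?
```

Trace:
`result = 29` → result = 29
`p = 6` → p = 6
`result = result << 1` → result = 58
`ans = (result & p) | (result ^ p)` → ans = 62
So result = 58

Answer: 58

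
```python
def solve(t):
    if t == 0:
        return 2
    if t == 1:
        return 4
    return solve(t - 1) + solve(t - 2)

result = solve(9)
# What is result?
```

Build up from base cases: solve(0)=2, solve(1)=4, solve(2)=6, solve(3)=10, solve(4)=16, solve(5)=26, solve(6)=42, ..., solve(9)=178

Answer: 178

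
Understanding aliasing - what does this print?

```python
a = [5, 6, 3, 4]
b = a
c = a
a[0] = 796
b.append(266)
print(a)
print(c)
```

Key concept: multiple aliases.
Step by step:
`a = [5, 6, 3, 4]` → a = [5, 6, 3, 4]
`b = a` → b = [5, 6, 3, 4] (same object as a)
`c = a` → c = [5, 6, 3, 4] (same object as a, b)
`a[0] = 796` → a = [796, 6, 3, 4] (same object as b, c); b = [796, 6, 3, 4] (same object as a, c); c = [796, 6, 3, 4] (same object as a, b)
`b.append(266)` → a = [796, 6, 3, 4, 266] (same object as b, c); b = [796, 6, 3, 4, 266] (same object as a, c); c = [796, 6, 3, 4, 266] (same object as a, b)
`print(a)` → prints [796, 6, 3, 4, 266]
`print(c)` → prints [796, 6, 3, 4, 266]

Answer:
[796, 6, 3, 4, 266]
[796, 6, 3, 4, 266]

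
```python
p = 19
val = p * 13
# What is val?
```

Trace:
`p = 19` → p = 19
`val = p * 13` → val = 247
So val = 247

Answer: 247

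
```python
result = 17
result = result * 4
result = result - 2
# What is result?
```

Trace:
`result = 17` → result = 17
`result = result * 4` → result = 68
`result = result - 2` → result = 66
So result = 66

Answer: 66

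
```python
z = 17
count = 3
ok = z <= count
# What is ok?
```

Trace:
`z = 17` → z = 17
`count = 3` → count = 3
`ok = z <= count` → ok = False
So ok = False

Answer: False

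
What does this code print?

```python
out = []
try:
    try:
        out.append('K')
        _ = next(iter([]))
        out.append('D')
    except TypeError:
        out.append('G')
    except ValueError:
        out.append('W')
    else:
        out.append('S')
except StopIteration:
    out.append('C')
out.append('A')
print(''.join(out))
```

Execution trace: 'K' (try body) → 'C' (outer except StopIteration) → 'A' (after the try/except). Output: KCA

Answer: KCA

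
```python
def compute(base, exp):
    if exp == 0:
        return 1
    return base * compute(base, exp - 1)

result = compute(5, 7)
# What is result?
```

compute(5, 7) = 5 * 5 * 5 * 5 * 5 * 5 * 5 = 78125

Answer: 78125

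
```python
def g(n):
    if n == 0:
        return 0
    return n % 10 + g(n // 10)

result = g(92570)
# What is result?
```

Sum of digits of 92570: 0 + 7 + 5 + 2 + 9 = 23

Answer: 23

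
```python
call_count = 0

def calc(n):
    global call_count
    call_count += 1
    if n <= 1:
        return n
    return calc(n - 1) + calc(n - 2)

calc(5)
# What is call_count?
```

Calls(n) = 1 + Calls(n-1) + Calls(n-2); Calls(0)=Calls(1)=1. For n=5 this gives 15.

Answer: 15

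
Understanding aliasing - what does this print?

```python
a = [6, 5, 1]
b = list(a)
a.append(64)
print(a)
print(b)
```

Key concept: list() constructor creates copy.
Step by step:
`a = [6, 5, 1]` → a = [6, 5, 1]
`b = list(a)` → b = [6, 5, 1]
`a.append(64)` → a = [6, 5, 1, 64]
`print(a)` → prints [6, 5, 1, 64]
`print(b)` → prints [6, 5, 1]

Answer:
[6, 5, 1, 64]
[6, 5, 1]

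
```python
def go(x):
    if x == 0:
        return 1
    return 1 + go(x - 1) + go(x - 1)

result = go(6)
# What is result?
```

go(x) = 1 + 2·go(x-1), go(0)=1. Closed form: (1+1)·2^6 - 1 = 127.

Answer: 127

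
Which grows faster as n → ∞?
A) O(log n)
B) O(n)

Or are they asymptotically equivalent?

O(log n) vs O(n): Higher order terms dominate.

Answer: B) O(n) grows faster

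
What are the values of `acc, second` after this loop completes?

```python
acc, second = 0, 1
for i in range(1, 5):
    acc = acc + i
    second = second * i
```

Sum and factorial of 1 to 4
`acc, second` takes the values: (0, 1) → (1, 1) → (3, 1) → (3, 2) → (6, 2) → (6, 6) → (10, 6) → (10, 24)

Answer: 10, 24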